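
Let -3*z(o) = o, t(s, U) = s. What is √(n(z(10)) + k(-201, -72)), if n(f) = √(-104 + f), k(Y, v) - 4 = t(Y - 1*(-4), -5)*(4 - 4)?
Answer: √(36 + 3*I*√966)/3 ≈ 2.7482 + 1.8849*I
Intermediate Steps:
z(o) = -o/3
k(Y, v) = 4 (k(Y, v) = 4 + (Y - 1*(-4))*(4 - 4) = 4 + (Y + 4)*0 = 4 + (4 + Y)*0 = 4 + 0 = 4)
√(n(z(10)) + k(-201, -72)) = √(√(-104 - ⅓*10) + 4) = √(√(-104 - 10/3) + 4) = √(√(-322/3) + 4) = √(I*√966/3 + 4) = √(4 + I*√966/3)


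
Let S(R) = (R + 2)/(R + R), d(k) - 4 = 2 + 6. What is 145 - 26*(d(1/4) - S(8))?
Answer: -603/4 ≈ -150.75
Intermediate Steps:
d(k) = 12 (d(k) = 4 + (2 + 6) = 4 + 8 = 12)
S(R) = (2 + R)/(2*R) (S(R) = (2 + R)/((2*R)) = (2 + R)*(1/(2*R)) = (2 + R)/(2*R))
145 - 26*(d(1/4) - S(8)) = 145 - 26*(12 - (2 + 8)/(2*8)) = 145 - 26*(12 - 10/(2*8)) = 145 - 26*(12 - 1*5/8) = 145 - 26*(12 - 5/8) = 145 - 26*91/8 = 145 - 1183/4 = -603/4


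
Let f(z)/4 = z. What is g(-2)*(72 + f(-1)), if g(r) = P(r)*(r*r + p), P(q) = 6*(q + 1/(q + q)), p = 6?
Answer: -9180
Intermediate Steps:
P(q) = 3/q + 6*q (P(q) = 6*(q + 1/(2*q)) = 3/q + 6*q)
g(r) = (6 + r**2)*(3/r + 6*r) (g(r) = (3/r + 6*r)*(r*r + 6) = (3/r + 6*r)*(r**2 + 6) = (3/r + 6*r)*(6 + r**2) = (6 + r**2)*(3/r + 6*r))
f(z) = 4*z
g(-2)*(72 + f(-1)) = (6*(-2)**3 + 18/(-2) + 39*(-2))*(72 + 4*(-1)) = (6*(-8) + 18*(-1/2) - 78)*(72 - 4) = (-48 - 9 - 78)*68 = -135*68 = -9180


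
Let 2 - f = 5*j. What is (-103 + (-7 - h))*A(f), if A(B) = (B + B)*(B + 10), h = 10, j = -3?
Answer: -110160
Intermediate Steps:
f = 17 (f = 2 - 5*(-3) = 2 - 1*(-15) = 2 + 15 = 17)
A(B) = 2*B*(10 + B) (A(B) = (2*B)*(10 + B) = 2*B*(10 + B))
(-103 + (-7 - h))*A(f) = (-103 + (-7 - 1*10))*(2*17*(10 + 17)) = (-103 + (-7 - 10))*(2*17*27) = (-103 - 17)*918 = -120*918 = -110160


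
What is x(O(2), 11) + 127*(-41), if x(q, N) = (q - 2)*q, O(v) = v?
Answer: -5207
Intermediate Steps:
x(q, N) = q*(-2 + q) (x(q, N) = (-2 + q)*q = q*(-2 + q))
x(O(2), 11) + 127*(-41) = 2*(-2 + 2) + 127*(-41) = 2*0 - 5207 = 0 - 5207 = -5207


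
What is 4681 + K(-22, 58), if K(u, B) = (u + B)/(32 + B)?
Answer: 23407/5 ≈ 4681.4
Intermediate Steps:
K(u, B) = (B + u)/(32 + B)
4681 + K(-22, 58) = 4681 + (58 - 22)/(32 + 58) = 4681 + 36/90 = 4681 + (1/90)*36 = 4681 + 2/5 = 23407/5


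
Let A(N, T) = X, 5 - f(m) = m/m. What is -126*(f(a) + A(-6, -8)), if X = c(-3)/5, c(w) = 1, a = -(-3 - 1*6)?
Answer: -2646/5 ≈ -529.20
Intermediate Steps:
a = 9 (a = -(-3 - 6) = -1*(-9) = 9)
f(m) = 4 (f(m) = 5 - m/m = 5 - 1*1 = 5 - 1 = 4)
X = ⅕ (X = 1/5 = 1*(⅕) = ⅕ ≈ 0.20000)
A(N, T) = ⅕
-126*(f(a) + A(-6, -8)) = -126*(4 + ⅕) = -126*21/5 = -2646/5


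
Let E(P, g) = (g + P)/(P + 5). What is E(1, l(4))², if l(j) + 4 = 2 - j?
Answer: 25/36 ≈ 0.69444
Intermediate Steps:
l(j) = -2 - j (l(j) = -4 + (2 - j) = -2 - j)
E(P, g) = (P + g)/(5 + P)
E(1, l(4))² = ((1 + (-2 - 1*4))/(5 + 1))² = ((1 + (-2 - 4))/6)² = ((1 - 6)/6)² = ((⅙)*(-5))² = (-⅚)² = 25/36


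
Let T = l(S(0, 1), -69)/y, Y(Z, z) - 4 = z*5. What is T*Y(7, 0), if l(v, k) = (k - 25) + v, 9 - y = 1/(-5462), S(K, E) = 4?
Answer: -1966320/49159 ≈ -39.999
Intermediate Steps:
Y(Z, z) = 4 + 5*z (Y(Z, z) = 4 + z*5 = 4 + 5*z)
y = 49159/5462 (y = 9 - 1/(-5462) = 9 - 1*(-1/5462) = 9 + 1/5462 = 49159/5462 ≈ 9.0002)
l(v, k) = -25 + k + v (l(v, k) = (-25 + k) + v = -25 + k + v)
T = -491580/49159 (T = (-25 - 69 + 4)/(49159/5462) = -90*5462/49159 = -491580/49159 ≈ -9.9998)
T*Y(7, 0) = -491580*(4 + 5*0)/49159 = -491580*(4 + 0)/49159 = -491580/49159*4 = -1966320/49159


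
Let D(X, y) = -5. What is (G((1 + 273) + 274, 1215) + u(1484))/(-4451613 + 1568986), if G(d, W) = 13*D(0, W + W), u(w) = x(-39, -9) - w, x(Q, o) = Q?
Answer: 1588/2882627 ≈ 0.00055089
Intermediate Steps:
u(w) = -39 - w
G(d, W) = -65 (G(d, W) = 13*(-5) = -65)
(G((1 + 273) + 274, 1215) + u(1484))/(-4451613 + 1568986) = (-65 + (-39 - 1*1484))/(-4451613 + 1568986) = (-65 + (-39 - 1484))/(-2882627) = (-65 - 1523)*(-1/2882627) = -1588*(-1/2882627) = 1588/2882627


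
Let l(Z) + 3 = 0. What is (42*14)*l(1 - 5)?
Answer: -1764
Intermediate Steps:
l(Z) = -3 (l(Z) = -3 + 0 = -3)
(42*14)*l(1 - 5) = (42*14)*(-3) = 588*(-3) = -1764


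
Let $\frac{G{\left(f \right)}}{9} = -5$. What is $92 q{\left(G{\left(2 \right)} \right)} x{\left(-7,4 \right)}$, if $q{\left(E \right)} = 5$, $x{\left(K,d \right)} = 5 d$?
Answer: $9200$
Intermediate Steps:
$G{\left(f \right)} = -45$ ($G{\left(f \right)} = 9 \left(-5\right) = -45$)
$92 q{\left(G{\left(2 \right)} \right)} x{\left(-7,4 \right)} = 92 \cdot 5 \cdot 5 \cdot 4 = 460 \cdot 20 = 9200$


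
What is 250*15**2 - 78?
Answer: 56172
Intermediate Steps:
250*15**2 - 78 = 250*225 - 78 = 56250 - 78 = 56172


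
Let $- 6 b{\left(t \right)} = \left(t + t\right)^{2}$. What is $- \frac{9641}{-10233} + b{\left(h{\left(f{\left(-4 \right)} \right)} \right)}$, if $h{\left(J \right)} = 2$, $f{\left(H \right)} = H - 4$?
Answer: $- \frac{17647}{10233} \approx -1.7245$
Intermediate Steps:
$f{\left(H \right)} = -4 + H$ ($f{\left(H \right)} = H - 4 = -4 + H$)
$b{\left(t \right)} = - \frac{2 t^{2}}{3}$ ($b{\left(t \right)} = - \frac{\left(t + t\right)^{2}}{6} = - \frac{\left(2 t\right)^{2}}{6} = - \frac{4 t^{2}}{6} = - \frac{2 t^{2}}{3}$)
$- \frac{9641}{-10233} + b{\left(h{\left(f{\left(-4 \right)} \right)} \right)} = - \frac{9641}{-10233} - \frac{2 \cdot 2^{2}}{3} = \left(-9641\right) \left(- \frac{1}{10233}\right) - \frac{8}{3} = \frac{9641}{10233} - \frac{8}{3} = - \frac{17647}{10233}$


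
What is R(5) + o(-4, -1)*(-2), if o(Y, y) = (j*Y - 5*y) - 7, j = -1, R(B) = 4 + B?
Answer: 5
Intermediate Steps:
o(Y, y) = -7 - Y - 5*y (o(Y, y) = (-Y - 5*y) - 7 = -7 - Y - 5*y)
R(5) + o(-4, -1)*(-2) = (4 + 5) + (-7 - 1*(-4) - 5*(-1))*(-2) = 9 + (-7 + 4 + 5)*(-2) = 9 + 2*(-2) = 9 - 4 = 5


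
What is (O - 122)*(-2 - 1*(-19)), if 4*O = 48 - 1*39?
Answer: -8143/4 ≈ -2035.8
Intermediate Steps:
O = 9/4 (O = (48 - 1*39)/4 = (48 - 39)/4 = (¼)*9 = 9/4 ≈ 2.2500)
(O - 122)*(-2 - 1*(-19)) = (9/4 - 122)*(-2 - 1*(-19)) = -479*(-2 + 19)/4 = -479/4*17 = -8143/4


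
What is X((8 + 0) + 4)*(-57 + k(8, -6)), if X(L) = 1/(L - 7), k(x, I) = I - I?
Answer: -57/5 ≈ -11.400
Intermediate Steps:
k(x, I) = 0
X(L) = 1/(-7 + L)
X((8 + 0) + 4)*(-57 + k(8, -6)) = (-57 + 0)/(-7 + ((8 + 0) + 4)) = -57/(-7 + (8 + 4)) = -57/(-7 + 12) = -57/5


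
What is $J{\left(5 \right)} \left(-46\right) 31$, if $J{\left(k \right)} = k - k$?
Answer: $0$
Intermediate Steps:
$J{\left(k \right)} = 0$
$J{\left(5 \right)} \left(-46\right) 31 = 0 \left(-46\right) 31 = 0 \cdot 31 = 0$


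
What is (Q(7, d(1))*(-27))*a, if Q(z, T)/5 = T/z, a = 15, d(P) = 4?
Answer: -8100/7 ≈ -1157.1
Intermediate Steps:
Q(z, T) = 5*T/z (Q(z, T) = 5*(T/z) = 5*T/z)
(Q(7, d(1))*(-27))*a = ((5*4/7)*(-27))*15 = ((5*4*(1/7))*(-27))*15 = ((20/7)*(-27))*15 = -540/7*15 = -8100/7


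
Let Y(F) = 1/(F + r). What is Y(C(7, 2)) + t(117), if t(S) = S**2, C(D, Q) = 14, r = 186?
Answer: 2737801/200 ≈ 13689.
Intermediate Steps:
Y(F) = 1/(186 + F) (Y(F) = 1/(F + 186) = 1/(186 + F))
Y(C(7, 2)) + t(117) = 1/(186 + 14) + 117**2 = 1/200 + 13689 = 2737801/200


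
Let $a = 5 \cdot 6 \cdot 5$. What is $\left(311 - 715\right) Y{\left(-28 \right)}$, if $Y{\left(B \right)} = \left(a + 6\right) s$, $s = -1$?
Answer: $63024$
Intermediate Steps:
$a = 150$ ($a = 30 \cdot 5 = 150$)
$Y{\left(B \right)} = -156$ ($Y{\left(B \right)} = \left(150 + 6\right) \left(-1\right) = 156 \left(-1\right) = -156$)
$\left(311 - 715\right) Y{\left(-28 \right)} = \left(311 - 715\right) \left(-156\right) = \left(-404\right) \left(-156\right) = 63024$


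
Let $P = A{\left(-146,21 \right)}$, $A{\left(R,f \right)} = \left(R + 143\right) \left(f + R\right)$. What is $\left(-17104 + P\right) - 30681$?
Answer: $-47410$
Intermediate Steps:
$A{\left(R,f \right)} = \left(143 + R\right) \left(R + f\right)$
$P = 375$ ($P = \left(-146\right)^{2} + 143 \left(-146\right) + 143 \cdot 21 - 3066 = 21316 - 20878 + 3003 - 3066 = 375$)
$\left(-17104 + P\right) - 30681 = \left(-17104 + 375\right) - 30681 = -16729 - 30681 = -47410$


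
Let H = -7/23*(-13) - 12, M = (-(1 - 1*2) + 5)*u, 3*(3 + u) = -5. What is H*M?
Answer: 5180/23 ≈ 225.22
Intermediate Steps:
u = -14/3 (u = -3 + (⅓)*(-5) = -3 - 5/3 = -14/3 ≈ -4.6667)
M = -28 (M = (-(1 - 1*2) + 5)*(-14/3) = (-(1 - 2) + 5)*(-14/3) = (-1*(-1) + 5)*(-14/3) = (1 + 5)*(-14/3) = 6*(-14/3) = -28)
H = -185/23 (H = -7*1/23*(-13) - 12 = -7/23*(-13) - 12 = 91/23 - 12 = -185/23 ≈ -8.0435)
H*M = -185/23*(-28) = 5180/23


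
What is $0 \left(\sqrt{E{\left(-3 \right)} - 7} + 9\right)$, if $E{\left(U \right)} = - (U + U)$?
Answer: $0$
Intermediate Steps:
$E{\left(U \right)} = - 2 U$
$0 \left(\sqrt{E{\left(-3 \right)} - 7} + 9\right) = 0 \left(\sqrt{\left(-2\right) \left(-3\right) - 7} + 9\right) = 0 \left(\sqrt{6 - 7} + 9\right) = 0 \left(\sqrt{-1} + 9\right) = 0 \left(i + 9\right) = 0 \left(9 + i\right) = 0$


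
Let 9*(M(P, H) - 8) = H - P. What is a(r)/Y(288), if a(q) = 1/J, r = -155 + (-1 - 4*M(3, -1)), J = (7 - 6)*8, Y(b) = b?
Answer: 1/2304 ≈ 0.00043403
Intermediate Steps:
M(P, H) = 8 - P/9 + H/9 (M(P, H) = 8 + (H - P)/9 = 8 + (-P/9 + H/9) = 8 - P/9 + H/9)
J = 8 (J = 1*8 = 8)
r = -1676/9 (r = -155 + (-1 - 4*(8 - ⅑*3 + (⅑)*(-1))) = -155 + (-1 - 4*(8 - ⅓ - ⅑)) = -155 + (-1 - 4*68/9) = -155 + (-1 - 272/9) = -155 - 281/9 = -1676/9 ≈ -186.22)
a(q) = ⅛ (a(q) = 1/8 = ⅛)
a(r)/Y(288) = (⅛)/288 = (⅛)*(1/288) = 1/2304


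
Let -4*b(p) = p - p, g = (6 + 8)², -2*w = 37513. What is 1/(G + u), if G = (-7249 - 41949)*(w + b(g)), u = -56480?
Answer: 1/922725807 ≈ 1.0837e-9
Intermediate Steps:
w = -37513/2 (w = -½*37513 = -37513/2 ≈ -18757.)
g = 196 (g = 14² = 196)
b(p) = 0 (b(p) = -(p - p)/4 = -¼*0 = 0)
G = 922782287 (G = (-7249 - 41949)*(-37513/2 + 0) = -49198*(-37513/2) = 922782287)
1/(G + u) = 1/(922782287 - 56480) = 1/922725807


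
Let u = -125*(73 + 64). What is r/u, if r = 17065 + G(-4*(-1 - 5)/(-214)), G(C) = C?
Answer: -1825943/1832375 ≈ -0.99649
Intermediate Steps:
r = 1825943/107 (r = 17065 - 4*(-1 - 5)/(-214) = 17065 - 4*(-6)*(-1/214) = 17065 + 24*(-1/214) = 17065 - 12/107 = 1825943/107 ≈ 17065.)
u = -17125 (u = -125*137 = -17125)
r/u = (1825943/107)/(-17125) = (1825943/107)*(-1/17125) = -1825943/1832375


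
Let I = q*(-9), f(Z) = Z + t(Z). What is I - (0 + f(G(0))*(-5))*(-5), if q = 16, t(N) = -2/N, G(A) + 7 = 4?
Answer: -257/3 ≈ -85.667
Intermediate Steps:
G(A) = -3 (G(A) = -7 + 4 = -3)
f(Z) = Z - 2/Z
I = -144 (I = 16*(-9) = -144)
I - (0 + f(G(0))*(-5))*(-5) = -144 - (0 + (-3 - 2/(-3))*(-5))*(-5) = -144 - (0 + (-3 - 2*(-1/3))*(-5))*(-5) = -144 - (0 + (-3 + 2/3)*(-5))*(-5) = -144 - (0 - 7/3*(-5))*(-5) = -144 - (0 + 35/3)*(-5) = -144 - 35*(-5)/3 = -144 - 1*(-175/3) = -144 + 175/3 = -257/3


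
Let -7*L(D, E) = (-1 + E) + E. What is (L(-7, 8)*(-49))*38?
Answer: 3990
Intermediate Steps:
L(D, E) = 1/7 - 2*E/7 (L(D, E) = -((-1 + E) + E)/7 = -(-1 + 2*E)/7 = 1/7 - 2*E/7)
(L(-7, 8)*(-49))*38 = ((1/7 - 2/7*8)*(-49))*38 = ((1/7 - 16/7)*(-49))*38 = -15/7*(-49)*38 = 105*38 = 3990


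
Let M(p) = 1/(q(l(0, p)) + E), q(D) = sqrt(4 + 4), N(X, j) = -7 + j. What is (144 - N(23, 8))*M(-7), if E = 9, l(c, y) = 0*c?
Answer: 1287/73 - 286*sqrt(2)/73 ≈ 12.090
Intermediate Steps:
l(c, y) = 0
q(D) = 2*sqrt(2) (q(D) = sqrt(8) = 2*sqrt(2))
M(p) = 1/(9 + 2*sqrt(2)) (M(p) = 1/(2*sqrt(2) + 9) = 1/(9 + 2*sqrt(2)))
(144 - N(23, 8))*M(-7) = (144 - (-7 + 8))*(9/73 - 2*sqrt(2)/73) = (144 - 1*1)*(9/73 - 2*sqrt(2)/73) = (144 - 1)*(9/73 - 2*sqrt(2)/73) = 143*(9/73 - 2*sqrt(2)/73) = 1287/73 - 286*sqrt(2)/73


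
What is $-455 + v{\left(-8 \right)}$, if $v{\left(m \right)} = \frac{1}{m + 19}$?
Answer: $- \frac{5004}{11} \approx -454.91$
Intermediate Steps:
$v{\left(m \right)} = \frac{1}{19 + m}$
$-455 + v{\left(-8 \right)} = -455 + \frac{1}{19 - 8} = -455 + \frac{1}{11} = - \frac{5004}{11}$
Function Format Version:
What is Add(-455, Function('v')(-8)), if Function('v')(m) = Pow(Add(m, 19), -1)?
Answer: Rational(-5004, 11) ≈ -454.91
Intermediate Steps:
Function('v')(m) = Pow(Add(19, m), -1)
Add(-455, Function('v')(-8)) = Add(-455, Pow(Add(19, -8), -1)) = Add(-455, Pow(11, -1)) = Add(-455, Rational(1, 11)) = Rational(-5004, 11)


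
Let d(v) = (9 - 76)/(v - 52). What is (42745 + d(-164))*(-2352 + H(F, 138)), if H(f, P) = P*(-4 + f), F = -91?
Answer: -7931135833/12 ≈ -6.6093e+8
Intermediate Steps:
d(v) = -67/(-52 + v)
(42745 + d(-164))*(-2352 + H(F, 138)) = (42745 - 67/(-52 - 164))*(-2352 + 138*(-4 - 91)) = (42745 - 67/(-216))*(-2352 + 138*(-95)) = (42745 - 67*(-1/216))*(-2352 - 13110) = (42745 + 67/216)*(-15462) = (9232987/216)*(-15462) = -7931135833/12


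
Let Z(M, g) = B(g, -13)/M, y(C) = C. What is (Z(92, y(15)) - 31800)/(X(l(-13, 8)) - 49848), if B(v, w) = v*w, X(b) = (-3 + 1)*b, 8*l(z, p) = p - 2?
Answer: 975265/1528718 ≈ 0.63796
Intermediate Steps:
l(z, p) = -1/4 + p/8 (l(z, p) = (p - 2)/8 = (-2 + p)/8 = -1/4 + p/8)
X(b) = -2*b
Z(M, g) = -13*g/M (Z(M, g) = (g*(-13))/M = (-13*g)/M = -13*g/M)
(Z(92, y(15)) - 31800)/(X(l(-13, 8)) - 49848) = (-13*15/92 - 31800)/(-2*(-1/4 + (1/8)*8) - 49848) = (-13*15*1/92 - 31800)/(-2*(-1/4 + 1) - 49848) = (-195/92 - 31800)/(-2*3/4 - 49848) = -2925795/(92*(-3/2 - 49848)) = -2925795/(92*(-99699/2)) = -2925795/92*(-2/99699) = 975265/1528718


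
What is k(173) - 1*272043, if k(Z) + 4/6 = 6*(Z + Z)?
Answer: -809903/3 ≈ -2.6997e+5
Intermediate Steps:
k(Z) = -⅔ + 12*Z (k(Z) = -⅔ + 6*(Z + Z) = -⅔ + 6*(2*Z) = -⅔ + 12*Z)
k(173) - 1*272043 = (-⅔ + 12*173) - 1*272043 = (-⅔ + 2076) - 272043 = 6226/3 - 272043 = -809903/3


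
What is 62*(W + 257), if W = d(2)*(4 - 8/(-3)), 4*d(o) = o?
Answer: 48422/3 ≈ 16141.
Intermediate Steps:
d(o) = o/4
W = 10/3 (W = ((¼)*2)*(4 - 8/(-3)) = (4 - 8*(-⅓))/2 = (4 + 8/3)/2 = (½)*(20/3) = 10/3 ≈ 3.3333)
62*(W + 257) = 62*(10/3 + 257) = 62*(781/3) = 48422/3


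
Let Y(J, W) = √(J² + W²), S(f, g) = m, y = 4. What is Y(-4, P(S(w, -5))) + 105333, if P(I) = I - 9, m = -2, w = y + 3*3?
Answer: 105333 + √137 ≈ 1.0534e+5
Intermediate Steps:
w = 13 (w = 4 + 3*3 = 4 + 9 = 13)
S(f, g) = -2
P(I) = -9 + I
Y(-4, P(S(w, -5))) + 105333 = √((-4)² + (-9 - 2)²) + 105333 = √(16 + (-11)²) + 105333 = √(16 + 121) + 105333 = √137 + 105333 = 105333 + √137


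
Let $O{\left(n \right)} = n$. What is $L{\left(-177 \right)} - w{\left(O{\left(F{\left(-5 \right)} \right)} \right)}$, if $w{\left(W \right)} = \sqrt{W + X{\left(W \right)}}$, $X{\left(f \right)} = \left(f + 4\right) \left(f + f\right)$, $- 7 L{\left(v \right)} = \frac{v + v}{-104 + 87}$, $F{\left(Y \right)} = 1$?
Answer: $- \frac{354}{119} - \sqrt{11} \approx -6.2914$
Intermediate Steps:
$L{\left(v \right)} = \frac{2 v}{119}$ ($L{\left(v \right)} = - \frac{\left(v + v\right) \frac{1}{-104 + 87}}{7} = - \frac{2 v \frac{1}{-17}}{7} = - \frac{2 v \left(- \frac{1}{17}\right)}{7} = - \frac{\left(- \frac{2}{17}\right) v}{7} = \frac{2 v}{119}$)
$X{\left(f \right)} = 2 f \left(4 + f\right)$ ($X{\left(f \right)} = \left(4 + f\right) 2 f = 2 f \left(4 + f\right)$)
$w{\left(W \right)} = \sqrt{W + 2 W \left(4 + W\right)}$
$L{\left(-177 \right)} - w{\left(O{\left(F{\left(-5 \right)} \right)} \right)} = \frac{2}{119} \left(-177\right) - \sqrt{1 \left(9 + 2 \cdot 1\right)} = - \frac{354}{119} - \sqrt{1 \left(9 + 2\right)} = - \frac{354}{119} - \sqrt{1 \cdot 11} = - \frac{354}{119} - \sqrt{11}$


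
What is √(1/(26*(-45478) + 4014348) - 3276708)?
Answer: I*√1642402963851946205/707980 ≈ 1810.2*I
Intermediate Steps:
√(1/(26*(-45478) + 4014348) - 3276708) = √(1/(-1182428 + 4014348) - 3276708) = √(1/2831920 - 3276708) = √(-9279374919359/2831920) = I*√1642402963851946205/707980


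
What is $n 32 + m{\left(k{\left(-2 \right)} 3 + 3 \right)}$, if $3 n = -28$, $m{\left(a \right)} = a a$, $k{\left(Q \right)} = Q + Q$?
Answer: $- \frac{653}{3} \approx -217.67$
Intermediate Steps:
$k{\left(Q \right)} = 2 Q$
$m{\left(a \right)} = a^{2}$
$n = - \frac{28}{3}$ ($n = \frac{1}{3} \left(-28\right) = - \frac{28}{3} \approx -9.3333$)
$n 32 + m{\left(k{\left(-2 \right)} 3 + 3 \right)} = \left(- \frac{28}{3}\right) 32 + \left(2 \left(-2\right) 3 + 3\right)^{2} = - \frac{896}{3} + \left(\left(-4\right) 3 + 3\right)^{2} = - \frac{896}{3} + \left(-12 + 3\right)^{2} = - \frac{896}{3} + \left(-9\right)^{2} = - \frac{896}{3} + 81 = - \frac{653}{3}$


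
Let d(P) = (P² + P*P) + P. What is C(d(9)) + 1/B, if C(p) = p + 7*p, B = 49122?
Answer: 67198897/49122 ≈ 1368.0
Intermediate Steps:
d(P) = P + 2*P² (d(P) = (P² + P²) + P = 2*P² + P = P + 2*P²)
C(p) = 8*p
C(d(9)) + 1/B = 8*(9*(1 + 2*9)) + 1/49122 = 8*(9*(1 + 18)) + 1/49122 = 8*(9*19) + 1/49122 = 8*171 + 1/49122 = 1368 + 1/49122 = 67198897/49122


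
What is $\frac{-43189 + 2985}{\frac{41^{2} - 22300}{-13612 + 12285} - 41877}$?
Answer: $\frac{13337677}{13887540} \approx 0.96041$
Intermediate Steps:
$\frac{-43189 + 2985}{\frac{41^{2} - 22300}{-13612 + 12285} - 41877} = - \frac{40204}{\frac{1681 - 22300}{-1327} - 41877} = - \frac{40204}{\left(-20619\right) \left(- \frac{1}{1327}\right) - 41877} = - \frac{40204}{\frac{20619}{1327} - 41877} = - \frac{40204}{- \frac{55550160}{1327}} = \left(-40204\right) \left(- \frac{1327}{55550160}\right) = \frac{13337677}{13887540}$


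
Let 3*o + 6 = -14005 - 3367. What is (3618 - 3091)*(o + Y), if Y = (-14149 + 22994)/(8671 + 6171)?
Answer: -135912109507/44526 ≈ -3.0524e+6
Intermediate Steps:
Y = 8845/14842 ≈ 0.59594
o = -17378/3 (o = -2 + (-14005 - 3367)/3 = -2 + (1/3)*(-17372) = -2 - 17372/3 = -17378/3 ≈ -5792.7)
(3618 - 3091)*(o + Y) = (3618 - 3091)*(-17378/3 + 8845/14842) = 527*(-257897741/44526) = -135912109507/44526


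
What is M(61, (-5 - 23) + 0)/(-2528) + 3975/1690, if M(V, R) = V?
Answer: 994571/427232 ≈ 2.3279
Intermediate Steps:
M(61, (-5 - 23) + 0)/(-2528) + 3975/1690 = 61/(-2528) + 3975/1690 = 61*(-1/2528) + 3975*(1/1690) = -61/2528 + 795/338 = 994571/427232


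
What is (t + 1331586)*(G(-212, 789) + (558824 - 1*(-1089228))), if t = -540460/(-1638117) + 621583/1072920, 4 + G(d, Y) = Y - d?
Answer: 428817821661907708212011/195285387960 ≈ 2.1959e+12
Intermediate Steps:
G(d, Y) = -4 + Y - d (G(d, Y) = -4 + (Y - d) = -4 + Y - d)
t = 532698674137/585856163880 (t = -540460*(-1/1638117) + 621583*(1/1072920) = 540460/1638117 + 621583/1072920 = 532698674137/585856163880 ≈ 0.90927)
(t + 1331586)*(G(-212, 789) + (558824 - 1*(-1089228))) = (532698674137/585856163880 + 1331586)*((-4 + 789 - 1*(-212)) + (558824 - 1*(-1089228))) = 780118398534987817*((-4 + 789 + 212) + (558824 + 1089228))/585856163880 = 780118398534987817*(997 + 1648052)/585856163880 = (780118398534987817/585856163880)*1649049 = 428817821661907708212011/195285387960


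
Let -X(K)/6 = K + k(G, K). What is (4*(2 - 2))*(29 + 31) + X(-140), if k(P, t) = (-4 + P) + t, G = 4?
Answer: 1680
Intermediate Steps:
k(P, t) = -4 + P + t
X(K) = -12*K (X(K) = -6*(K + (-4 + 4 + K)) = -6*(K + K) = -12*K)
(4*(2 - 2))*(29 + 31) + X(-140) = (4*(2 - 2))*(29 + 31) - 12*(-140) = (4*0)*60 + 1680 = 0*60 + 1680 = 0 + 1680 = 1680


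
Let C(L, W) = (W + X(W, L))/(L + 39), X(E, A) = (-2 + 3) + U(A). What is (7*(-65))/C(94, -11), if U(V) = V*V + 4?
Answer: -12103/1766 ≈ -6.8533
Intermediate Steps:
U(V) = 4 + V² (U(V) = V² + 4 = 4 + V²)
X(E, A) = 5 + A² (X(E, A) = (-2 + 3) + (4 + A²) = 1 + (4 + A²) = 5 + A²)
C(L, W) = (5 + W + L²)/(39 + L) (C(L, W) = (W + (5 + L²))/(L + 39) = (5 + W + L²)/(39 + L))
(7*(-65))/C(94, -11) = (7*(-65))/(((5 - 11 + 94²)/(39 + 94))) = -455*133/(5 - 11 + 8836) = -455/((1/133)*8830) = -455/8830/133 = -455*133/8830 = -12103/1766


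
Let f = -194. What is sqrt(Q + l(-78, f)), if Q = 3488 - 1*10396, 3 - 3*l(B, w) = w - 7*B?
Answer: I*sqrt(63219)/3 ≈ 83.811*I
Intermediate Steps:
l(B, w) = 1 - w/3 + 7*B/3 (l(B, w) = 1 - (w - 7*B)/3 = 1 + (-w/3 + 7*B/3) = 1 - w/3 + 7*B/3)
Q = -6908 (Q = 3488 - 10396 = -6908)
sqrt(Q + l(-78, f)) = sqrt(-6908 + (1 - 1/3*(-194) + (7/3)*(-78))) = sqrt(-6908 + (1 + 194/3 - 182)) = sqrt(-6908 - 349/3) = sqrt(-21073/3) = I*sqrt(63219)/3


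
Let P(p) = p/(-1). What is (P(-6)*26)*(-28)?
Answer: -4368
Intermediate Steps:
P(p) = -p (P(p) = p*(-1) = -p)
(P(-6)*26)*(-28) = (-1*(-6)*26)*(-28) = (6*26)*(-28) = 156*(-28) = -4368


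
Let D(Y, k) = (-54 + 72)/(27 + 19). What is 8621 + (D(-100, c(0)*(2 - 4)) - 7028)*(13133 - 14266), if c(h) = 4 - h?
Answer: 183330738/23 ≈ 7.9709e+6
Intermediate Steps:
D(Y, k) = 9/23 (D(Y, k) = 18/46 = 18*(1/46) = 9/23)
8621 + (D(-100, c(0)*(2 - 4)) - 7028)*(13133 - 14266) = 8621 + (9/23 - 7028)*(13133 - 14266) = 8621 - 161635/23*(-1133) = 8621 + 183132455/23 = 183330738/23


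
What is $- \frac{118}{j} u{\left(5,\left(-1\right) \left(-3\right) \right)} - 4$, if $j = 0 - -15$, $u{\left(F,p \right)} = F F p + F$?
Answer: $- \frac{1900}{3} \approx -633.33$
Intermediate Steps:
$u{\left(F,p \right)} = F + p F^{2}$ ($u{\left(F,p \right)} = F^{2} p + F = p F^{2} + F = F + p F^{2}$)
$j = 15$ ($j = 0 + 15 = 15$)
$- \frac{118}{j} u{\left(5,\left(-1\right) \left(-3\right) \right)} - 4 = - \frac{118}{15} \cdot 5 \left(1 + 5 \left(\left(-1\right) \left(-3\right)\right)\right) - 4 = \left(-118\right) \frac{1}{15} \cdot 5 \left(1 + 5 \cdot 3\right) - 4 = - \frac{118 \cdot 5 \left(1 + 15\right)}{15} - 4 = - \frac{118 \cdot 5 \cdot 16}{15} - 4 = \left(- \frac{118}{15}\right) 80 - 4 = - \frac{1888}{3} - 4 = - \frac{1900}{3}$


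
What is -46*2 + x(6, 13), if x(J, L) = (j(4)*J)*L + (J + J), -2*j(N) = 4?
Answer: -236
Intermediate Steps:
j(N) = -2 (j(N) = -1/2*4 = -2)
x(J, L) = 2*J - 2*J*L (x(J, L) = (-2*J)*L + (J + J) = -2*J*L + 2*J = 2*J - 2*J*L)
-46*2 + x(6, 13) = -46*2 + 2*6*(1 - 1*13) = -92 + 2*6*(1 - 13) = -92 + 2*6*(-12) = -92 - 144 = -236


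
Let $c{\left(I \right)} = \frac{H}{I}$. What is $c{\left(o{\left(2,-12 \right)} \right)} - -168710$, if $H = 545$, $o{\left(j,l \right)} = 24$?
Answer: $\frac{4049585}{24} \approx 1.6873 \cdot 10^{5}$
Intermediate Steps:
$c{\left(I \right)} = \frac{545}{I}$
$c{\left(o{\left(2,-12 \right)} \right)} - -168710 = \frac{545}{24} - -168710 = 545 \cdot \frac{1}{24} + 168710 = \frac{545}{24} + 168710 = \frac{4049585}{24}$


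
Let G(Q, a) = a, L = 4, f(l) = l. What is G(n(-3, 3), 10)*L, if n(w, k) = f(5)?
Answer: 40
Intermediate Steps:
n(w, k) = 5
G(n(-3, 3), 10)*L = 10*4 = 40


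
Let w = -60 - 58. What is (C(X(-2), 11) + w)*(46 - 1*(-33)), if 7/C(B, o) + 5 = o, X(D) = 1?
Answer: -55379/6 ≈ -9229.8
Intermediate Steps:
C(B, o) = 7/(-5 + o)
w = -118
(C(X(-2), 11) + w)*(46 - 1*(-33)) = (7/(-5 + 11) - 118)*(46 - 1*(-33)) = (7/6 - 118)*(46 + 33) = (7*(⅙) - 118)*79 = (7/6 - 118)*79 = -701/6*79 = -55379/6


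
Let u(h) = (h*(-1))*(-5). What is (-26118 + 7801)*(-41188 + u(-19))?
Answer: 756180711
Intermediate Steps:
u(h) = 5*h (u(h) = -h*(-5) = 5*h)
(-26118 + 7801)*(-41188 + u(-19)) = (-26118 + 7801)*(-41188 + 5*(-19)) = -18317*(-41188 - 95) = -18317*(-41283) = 756180711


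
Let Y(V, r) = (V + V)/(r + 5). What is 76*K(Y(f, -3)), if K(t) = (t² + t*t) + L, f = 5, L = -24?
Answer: 1976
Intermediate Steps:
Y(V, r) = 2*V/(5 + r) (Y(V, r) = (2*V)/(5 + r) = 2*V/(5 + r))
K(t) = -24 + 2*t² (K(t) = (t² + t*t) - 24 = (t² + t²) - 24 = 2*t² - 24 = -24 + 2*t²)
76*K(Y(f, -3)) = 76*(-24 + 2*(2*5/(5 - 3))²) = 76*(-24 + 2*(2*5/2)²) = 76*(-24 + 2*(2*5*(½))²) = 76*(-24 + 2*5²) = 76*(-24 + 2*25) = 76*(-24 + 50) = 76*26 = 1976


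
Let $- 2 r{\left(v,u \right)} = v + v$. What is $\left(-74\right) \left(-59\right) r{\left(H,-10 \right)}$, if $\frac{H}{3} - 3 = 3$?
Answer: $-78588$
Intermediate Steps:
$H = 18$ ($H = 9 + 3 \cdot 3 = 9 + 9 = 18$)
$r{\left(v,u \right)} = - v$ ($r{\left(v,u \right)} = - \frac{v + v}{2} = - \frac{2 v}{2} = - v$)
$\left(-74\right) \left(-59\right) r{\left(H,-10 \right)} = \left(-74\right) \left(-59\right) \left(\left(-1\right) 18\right) = 4366 \left(-18\right) = -78588$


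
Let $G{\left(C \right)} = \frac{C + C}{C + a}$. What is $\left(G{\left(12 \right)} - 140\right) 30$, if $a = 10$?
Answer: $- \frac{45840}{11} \approx -4167.3$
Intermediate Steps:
$G{\left(C \right)} = \frac{2 C}{10 + C}$ ($G{\left(C \right)} = \frac{C + C}{C + 10} = \frac{2 C}{10 + C}$)
$\left(G{\left(12 \right)} - 140\right) 30 = \left(2 \cdot 12 \frac{1}{10 + 12} - 140\right) 30 = \left(2 \cdot 12 \cdot \frac{1}{22} - 140\right) 30 = \left(\frac{12}{11} - 140\right) 30 = \left(- \frac{1528}{11}\right) 30 = - \frac{45840}{11}$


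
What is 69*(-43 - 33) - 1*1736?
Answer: -6980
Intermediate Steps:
69*(-43 - 33) - 1*1736 = 69*(-76) - 1736 = -5244 - 1736 = -6980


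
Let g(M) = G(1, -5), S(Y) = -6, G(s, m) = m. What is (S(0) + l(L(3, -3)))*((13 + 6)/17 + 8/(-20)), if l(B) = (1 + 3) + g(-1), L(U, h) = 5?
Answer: -427/85 ≈ -5.0235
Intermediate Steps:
g(M) = -5
l(B) = -1 (l(B) = (1 + 3) - 5 = 4 - 5 = -1)
(S(0) + l(L(3, -3)))*((13 + 6)/17 + 8/(-20)) = (-6 - 1)*((13 + 6)/17 + 8/(-20)) = -7*(19*(1/17) + 8*(-1/20)) = -7*(19/17 - ⅖) = -7*61/85 = -427/85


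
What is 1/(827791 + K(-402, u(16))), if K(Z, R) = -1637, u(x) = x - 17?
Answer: 1/826154 ≈ 1.2104e-6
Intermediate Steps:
u(x) = -17 + x
1/(827791 + K(-402, u(16))) = 1/(827791 - 1637) = 1/826154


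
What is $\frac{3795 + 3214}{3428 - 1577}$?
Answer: $\frac{7009}{1851} \approx 3.7866$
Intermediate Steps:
$\frac{3795 + 3214}{3428 - 1577} = \frac{7009}{1851}$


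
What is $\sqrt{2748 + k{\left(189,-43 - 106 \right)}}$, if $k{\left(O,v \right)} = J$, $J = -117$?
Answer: $\sqrt{2631} \approx 51.293$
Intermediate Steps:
$k{\left(O,v \right)} = -117$
$\sqrt{2748 + k{\left(189,-43 - 106 \right)}} = \sqrt{2748 - 117} = \sqrt{2631}$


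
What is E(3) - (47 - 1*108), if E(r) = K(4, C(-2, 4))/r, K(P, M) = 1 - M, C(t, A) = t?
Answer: 62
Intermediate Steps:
E(r) = 3/r (E(r) = (1 - 1*(-2))/r = (1 + 2)/r = 3/r)
E(3) - (47 - 1*108) = 3/3 - (47 - 1*108) = 3*(1/3) - (47 - 108) = 1 - 1*(-61) = 1 + 61 = 62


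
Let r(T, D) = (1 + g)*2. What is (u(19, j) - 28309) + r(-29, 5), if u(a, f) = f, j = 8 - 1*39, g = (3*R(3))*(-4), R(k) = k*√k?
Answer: -28338 - 72*√3 ≈ -28463.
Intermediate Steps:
R(k) = k^(3/2)
g = -36*√3 (g = (3*3^(3/2))*(-4) = (3*(3*√3))*(-4) = (9*√3)*(-4) = -36*√3 ≈ -62.354)
j = -31 (j = 8 - 39 = -31)
r(T, D) = 2 - 72*√3 (r(T, D) = (1 - 36*√3)*2 = 2 - 72*√3)
(u(19, j) - 28309) + r(-29, 5) = (-31 - 28309) + (2 - 72*√3) = -28340 + (2 - 72*√3) = -28338 - 72*√3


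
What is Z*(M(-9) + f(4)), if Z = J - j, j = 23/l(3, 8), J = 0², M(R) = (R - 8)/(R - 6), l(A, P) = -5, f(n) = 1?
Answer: 736/75 ≈ 9.8133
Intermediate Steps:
M(R) = (-8 + R)/(-6 + R)
J = 0
j = -23/5 (j = 23/(-5) = 23*(-⅕) = -23/5 ≈ -4.6000)
Z = 23/5 (Z = 0 - 1*(-23/5) = 0 + 23/5 = 23/5 ≈ 4.6000)
Z*(M(-9) + f(4)) = 23*((-8 - 9)/(-6 - 9) + 1)/5 = 23*(-17/(-15) + 1)/5 = 23*(-1/15*(-17) + 1)/5 = 23*(17/15 + 1)/5 = (23/5)*(32/15) = 736/75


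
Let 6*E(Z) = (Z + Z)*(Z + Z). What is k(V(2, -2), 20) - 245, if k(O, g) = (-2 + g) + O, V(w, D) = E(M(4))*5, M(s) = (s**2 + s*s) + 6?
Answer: 13759/3 ≈ 4586.3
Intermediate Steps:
M(s) = 6 + 2*s**2 (M(s) = (s**2 + s**2) + 6 = 2*s**2 + 6 = 6 + 2*s**2)
E(Z) = 2*Z**2/3 (E(Z) = ((Z + Z)*(Z + Z))/6 = ((2*Z)*(2*Z))/6 = (4*Z**2)/6 = 2*Z**2/3)
V(w, D) = 14440/3 (V(w, D) = (2*(6 + 2*4**2)**2/3)*5 = (2*(6 + 2*16)**2/3)*5 = (2*(6 + 32)**2/3)*5 = ((2/3)*38**2)*5 = ((2/3)*1444)*5 = (2888/3)*5 = 14440/3)
k(O, g) = -2 + O + g
k(V(2, -2), 20) - 245 = (-2 + 14440/3 + 20) - 245 = 14494/3 - 245 = 13759/3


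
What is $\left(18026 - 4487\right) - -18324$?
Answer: $31863$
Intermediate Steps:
$\left(18026 - 4487\right) - -18324 = \left(18026 - 4487\right) + 18324 = 13539 + 18324 = 31863$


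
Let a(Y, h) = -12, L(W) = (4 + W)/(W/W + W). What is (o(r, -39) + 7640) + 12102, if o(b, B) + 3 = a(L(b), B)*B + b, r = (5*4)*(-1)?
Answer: 20187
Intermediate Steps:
r = -20 (r = 20*(-1) = -20)
L(W) = (4 + W)/(1 + W)
o(b, B) = -3 + b - 12*B (o(b, B) = -3 + (-12*B + b) = -3 + (b - 12*B) = -3 + b - 12*B)
(o(r, -39) + 7640) + 12102 = ((-3 - 20 - 12*(-39)) + 7640) + 12102 = ((-3 - 20 + 468) + 7640) + 12102 = (445 + 7640) + 12102 = 8085 + 12102 = 20187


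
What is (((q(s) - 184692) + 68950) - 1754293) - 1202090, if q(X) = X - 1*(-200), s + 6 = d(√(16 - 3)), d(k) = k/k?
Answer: -3071930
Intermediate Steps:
d(k) = 1
s = -5 (s = -6 + 1 = -5)
q(X) = 200 + X (q(X) = X + 200 = 200 + X)
(((q(s) - 184692) + 68950) - 1754293) - 1202090 = ((((200 - 5) - 184692) + 68950) - 1754293) - 1202090 = (((195 - 184692) + 68950) - 1754293) - 1202090 = ((-184497 + 68950) - 1754293) - 1202090 = (-115547 - 1754293) - 1202090 = -1869840 - 1202090 = -3071930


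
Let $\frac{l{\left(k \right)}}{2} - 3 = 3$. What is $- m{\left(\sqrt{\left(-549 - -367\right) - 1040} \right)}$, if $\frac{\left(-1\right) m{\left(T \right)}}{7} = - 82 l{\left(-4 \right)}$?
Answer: $-6888$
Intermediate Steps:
$l{\left(k \right)} = 12$ ($l{\left(k \right)} = 6 + 2 \cdot 3 = 6 + 6 = 12$)
$m{\left(T \right)} = 6888$ ($m{\left(T \right)} = - 7 \left(\left(-82\right) 12\right) = \left(-7\right) \left(-984\right) = 6888$)
$- m{\left(\sqrt{\left(-549 - -367\right) - 1040} \right)} = \left(-1\right) 6888 = -6888$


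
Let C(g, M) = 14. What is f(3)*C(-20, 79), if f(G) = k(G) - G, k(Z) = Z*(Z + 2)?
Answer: 168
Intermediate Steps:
k(Z) = Z*(2 + Z)
f(G) = -G + G*(2 + G) (f(G) = G*(2 + G) - G = -G + G*(2 + G))
f(3)*C(-20, 79) = (3*(1 + 3))*14 = (3*4)*14 = 12*14 = 168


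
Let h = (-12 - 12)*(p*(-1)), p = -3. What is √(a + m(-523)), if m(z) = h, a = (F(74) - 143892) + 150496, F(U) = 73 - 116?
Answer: 3*√721 ≈ 80.554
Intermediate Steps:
F(U) = -43
h = -72 (h = (-12 - 12)*(-3*(-1)) = -24*3 = -72)
a = 6561 (a = (-43 - 143892) + 150496 = -143935 + 150496 = 6561)
m(z) = -72
√(a + m(-523)) = √(6561 - 72) = √6489 = 3*√721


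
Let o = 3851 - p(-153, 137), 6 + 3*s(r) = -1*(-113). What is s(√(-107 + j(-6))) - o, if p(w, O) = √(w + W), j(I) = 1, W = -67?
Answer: -11446/3 + 2*I*√55 ≈ -3815.3 + 14.832*I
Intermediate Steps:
p(w, O) = √(-67 + w) (p(w, O) = √(w - 67) = √(-67 + w))
s(r) = 107/3 (s(r) = -2 + (-1*(-113))/3 = -2 + (⅓)*113 = -2 + 113/3 = 107/3)
o = 3851 - 2*I*√55 (o = 3851 - √(-67 - 153) = 3851 - √(-220) = 3851 - 2*I*√55 ≈ 3851.0 - 14.832*I)
s(√(-107 + j(-6))) - o = 107/3 - (3851 - 2*I*√55) = 107/3 + (-3851 + 2*I*√55) = -11446/3 + 2*I*√55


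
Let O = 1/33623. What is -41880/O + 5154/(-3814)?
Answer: -2685306277257/1907 ≈ -1.4081e+9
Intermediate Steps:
O = 1/33623 ≈ 2.9742e-5
-41880/O + 5154/(-3814) = -41880/1/33623 + 5154/(-3814) = -41880*33623 + 5154*(-1/3814) = -1408131240 - 2577/1907 = -2685306277257/1907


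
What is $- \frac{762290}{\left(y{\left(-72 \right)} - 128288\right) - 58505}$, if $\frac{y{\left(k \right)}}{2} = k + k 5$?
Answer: $\frac{762290}{187657} \approx 4.0621$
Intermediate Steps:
$y{\left(k \right)} = 12 k$ ($y{\left(k \right)} = 2 \left(k + k 5\right) = 2 \left(k + 5 k\right) = 2 \cdot 6 k = 12 k$)
$- \frac{762290}{\left(y{\left(-72 \right)} - 128288\right) - 58505} = - \frac{762290}{\left(12 \left(-72\right) - 128288\right) - 58505} = - \frac{762290}{\left(-864 - 128288\right) - 58505} = - \frac{762290}{-129152 - 58505} = - \frac{762290}{-187657} = \left(-762290\right) \left(- \frac{1}{187657}\right) = \frac{762290}{187657}$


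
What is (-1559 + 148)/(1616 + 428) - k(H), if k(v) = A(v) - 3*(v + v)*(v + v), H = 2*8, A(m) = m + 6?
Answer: 6232789/2044 ≈ 3049.3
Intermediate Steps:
A(m) = 6 + m
H = 16
k(v) = 6 + v - 12*v**2 (k(v) = (6 + v) - 3*(v + v)*(v + v) = (6 + v) - 3*2*v*2*v = (6 + v) - 12*v**2 = 6 + v - 12*v**2)
(-1559 + 148)/(1616 + 428) - k(H) = (-1559 + 148)/(1616 + 428) - (6 + 16 - 12*16**2) = -1411/2044 - (6 + 16 - 12*256) = -1411*1/2044 - (6 + 16 - 3072) = -1411/2044 - 1*(-3050) = -1411/2044 + 3050 = 6232789/2044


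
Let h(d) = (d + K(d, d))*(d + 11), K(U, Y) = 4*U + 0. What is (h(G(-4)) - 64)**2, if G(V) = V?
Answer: 41616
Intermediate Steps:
K(U, Y) = 4*U
h(d) = 5*d*(11 + d) (h(d) = (d + 4*d)*(d + 11) = (5*d)*(11 + d) = 5*d*(11 + d))
(h(G(-4)) - 64)**2 = (5*(-4)*(11 - 4) - 64)**2 = (5*(-4)*7 - 64)**2 = (-140 - 64)**2 = (-204)**2 = 41616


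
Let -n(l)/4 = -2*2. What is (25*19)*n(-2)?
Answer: 7600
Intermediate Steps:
n(l) = 16 (n(l) = -(-8)*2 = -4*(-4) = 16)
(25*19)*n(-2) = (25*19)*16 = 475*16 = 7600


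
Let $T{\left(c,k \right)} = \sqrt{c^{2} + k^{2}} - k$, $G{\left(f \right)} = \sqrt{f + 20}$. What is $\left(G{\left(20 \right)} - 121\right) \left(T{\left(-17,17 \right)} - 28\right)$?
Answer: $\left(45 - 17 \sqrt{2}\right) \left(121 - 2 \sqrt{10}\right) \approx 2403.4$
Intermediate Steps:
$G{\left(f \right)} = \sqrt{20 + f}$
$\left(G{\left(20 \right)} - 121\right) \left(T{\left(-17,17 \right)} - 28\right) = \left(\sqrt{20 + 20} - 121\right) \left(\left(\sqrt{\left(-17\right)^{2} + 17^{2}} - 17\right) - 28\right) = \left(\sqrt{40} - 121\right) \left(\left(\sqrt{289 + 289} - 17\right) - 28\right) = \left(2 \sqrt{10} - 121\right) \left(\left(\sqrt{578} - 17\right) - 28\right) = \left(-121 + 2 \sqrt{10}\right) \left(\left(17 \sqrt{2} - 17\right) - 28\right) = \left(-121 + 2 \sqrt{10}\right) \left(\left(-17 + 17 \sqrt{2}\right) - 28\right) = \left(-121 + 2 \sqrt{10}\right) \left(-45 + 17 \sqrt{2}\right)$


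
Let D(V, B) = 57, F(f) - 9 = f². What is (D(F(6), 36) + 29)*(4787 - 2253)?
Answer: 217924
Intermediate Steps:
F(f) = 9 + f²
(D(F(6), 36) + 29)*(4787 - 2253) = (57 + 29)*(4787 - 2253) = 86*2534 = 217924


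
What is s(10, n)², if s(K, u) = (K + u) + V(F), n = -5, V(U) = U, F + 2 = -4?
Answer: 1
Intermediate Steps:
F = -6 (F = -2 - 4 = -6)
s(K, u) = -6 + K + u (s(K, u) = (K + u) - 6 = -6 + K + u)
s(10, n)² = (-6 + 10 - 5)² = (-1)² = 1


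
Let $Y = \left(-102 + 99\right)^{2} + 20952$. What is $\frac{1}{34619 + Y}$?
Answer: $\frac{1}{55580} \approx 1.7992 \cdot 10^{-5}$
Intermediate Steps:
$Y = 20961$ ($Y = \left(-3\right)^{2} + 20952 = 9 + 20952 = 20961$)
$\frac{1}{34619 + Y} = \frac{1}{34619 + 20961} = \frac{1}{55580}$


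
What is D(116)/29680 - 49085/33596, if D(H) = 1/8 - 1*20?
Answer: -55000397/37627520 ≈ -1.4617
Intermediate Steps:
D(H) = -159/8 (D(H) = ⅛ - 20 = -159/8)
D(116)/29680 - 49085/33596 = -159/8/29680 - 49085/33596 = -159/8*1/29680 - 49085*1/33596 = -3/4480 - 49085/33596 = -55000397/37627520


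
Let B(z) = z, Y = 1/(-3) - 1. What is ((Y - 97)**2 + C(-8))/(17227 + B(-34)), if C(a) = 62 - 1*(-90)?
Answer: 88393/154737 ≈ 0.57125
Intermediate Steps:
Y = -4/3 (Y = 1*(-1/3) - 1 = -1/3 - 1 = -4/3 ≈ -1.3333)
C(a) = 152 (C(a) = 62 + 90 = 152)
((Y - 97)**2 + C(-8))/(17227 + B(-34)) = ((-4/3 - 97)**2 + 152)/(17227 - 34) = ((-295/3)**2 + 152)/17193 = (87025/9 + 152)*(1/17193) = (88393/9)*(1/17193) = 88393/154737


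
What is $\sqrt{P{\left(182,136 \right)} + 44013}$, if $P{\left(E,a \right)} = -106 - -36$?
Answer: $\sqrt{43943} \approx 209.63$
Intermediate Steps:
$P{\left(E,a \right)} = -70$ ($P{\left(E,a \right)} = -106 + 36 = -70$)
$\sqrt{P{\left(182,136 \right)} + 44013} = \sqrt{-70 + 44013} = \sqrt{43943}$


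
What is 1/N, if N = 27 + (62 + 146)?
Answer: 1/235 ≈ 0.0042553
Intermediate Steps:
N = 235 (N = 27 + 208 = 235)
1/N = 1/235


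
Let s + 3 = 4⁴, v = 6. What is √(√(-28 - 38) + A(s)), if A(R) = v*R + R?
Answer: √(1771 + I*√66) ≈ 42.083 + 0.09652*I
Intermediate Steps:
s = 253 (s = -3 + 4⁴ = -3 + 256 = 253)
A(R) = 7*R (A(R) = 6*R + R = 7*R)
√(√(-28 - 38) + A(s)) = √(√(-28 - 38) + 7*253) = √(√(-66) + 1771) = √(I*√66 + 1771) = √(1771 + I*√66)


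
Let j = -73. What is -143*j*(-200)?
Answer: -2087800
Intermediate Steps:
-143*j*(-200) = -143*(-73)*(-200) = 10439*(-200) = -2087800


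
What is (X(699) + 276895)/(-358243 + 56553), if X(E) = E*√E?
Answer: -55379/60338 - 699*√699/301690 ≈ -0.97907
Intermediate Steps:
X(E) = E^(3/2)
(X(699) + 276895)/(-358243 + 56553) = (699^(3/2) + 276895)/(-358243 + 56553) = (699*√699 + 276895)/(-301690) = (276895 + 699*√699)*(-1/301690) = -55379/60338 - 699*√699/301690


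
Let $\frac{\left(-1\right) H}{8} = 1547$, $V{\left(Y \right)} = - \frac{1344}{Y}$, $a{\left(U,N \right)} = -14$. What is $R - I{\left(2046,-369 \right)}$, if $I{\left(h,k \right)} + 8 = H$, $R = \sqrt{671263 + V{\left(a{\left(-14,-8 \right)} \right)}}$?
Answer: $12384 + \sqrt{671359} \approx 13203.0$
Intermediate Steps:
$R = \sqrt{671359}$ ($R = \sqrt{671263 - \frac{1344}{-14}} = \sqrt{671263 - -96} = \sqrt{671263 + 96} = \sqrt{671359} \approx 819.37$)
$H = -12376$ ($H = \left(-8\right) 1547 = -12376$)
$I{\left(h,k \right)} = -12384$ ($I{\left(h,k \right)} = -8 - 12376 = -12384$)
$R - I{\left(2046,-369 \right)} = \sqrt{671359} - -12384 = \sqrt{671359} + 12384 = 12384 + \sqrt{671359}$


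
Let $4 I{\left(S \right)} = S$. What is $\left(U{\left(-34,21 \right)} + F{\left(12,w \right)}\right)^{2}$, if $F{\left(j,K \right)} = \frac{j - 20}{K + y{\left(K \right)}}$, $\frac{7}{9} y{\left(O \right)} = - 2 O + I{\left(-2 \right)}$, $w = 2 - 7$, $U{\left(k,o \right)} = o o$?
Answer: $\frac{1973936041}{10201} \approx 1.935 \cdot 10^{5}$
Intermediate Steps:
$U{\left(k,o \right)} = o^{2}$
$I{\left(S \right)} = \frac{S}{4}$
$w = -5$
$y{\left(O \right)} = - \frac{9}{14} - \frac{18 O}{7}$ ($y{\left(O \right)} = \frac{9 \left(- 2 O + \frac{1}{4} \left(-2\right)\right)}{7} = \frac{9 \left(- 2 O - \frac{1}{2}\right)}{7} = \frac{9 \left(- \frac{1}{2} - 2 O\right)}{7} = - \frac{9}{14} - \frac{18 O}{7}$)
$F{\left(j,K \right)} = \frac{-20 + j}{- \frac{9}{14} - \frac{11 K}{7}}$ ($F{\left(j,K \right)} = \frac{j - 20}{K - \left(\frac{9}{14} + \frac{18 K}{7}\right)} = \frac{-20 + j}{- \frac{9}{14} - \frac{11 K}{7}}$)
$\left(U{\left(-34,21 \right)} + F{\left(12,w \right)}\right)^{2} = \left(21^{2} + \frac{14 \left(20 - 12\right)}{9 + 22 \left(-5\right)}\right)^{2} = \left(441 + \frac{14 \left(20 - 12\right)}{9 - 110}\right)^{2} = \left(441 + 14 \frac{1}{-101} \cdot 8\right)^{2} = \left(441 + 14 \left(- \frac{1}{101}\right) 8\right)^{2} = \left(441 - \frac{112}{101}\right)^{2} = \left(\frac{44429}{101}\right)^{2} = \frac{1973936041}{10201}$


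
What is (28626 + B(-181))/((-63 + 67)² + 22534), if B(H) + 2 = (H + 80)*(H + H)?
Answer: 2963/1025 ≈ 2.8907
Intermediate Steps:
B(H) = -2 + 2*H*(80 + H) (B(H) = -2 + (H + 80)*(H + H) = -2 + (80 + H)*(2*H) = -2 + 2*H*(80 + H))
(28626 + B(-181))/((-63 + 67)² + 22534) = (28626 + (-2 + 2*(-181)² + 160*(-181)))/((-63 + 67)² + 22534) = (28626 + (-2 + 2*32761 - 28960))/(4² + 22534) = (28626 + (-2 + 65522 - 28960))/(16 + 22534) = (28626 + 36560)/22550 = 65186*(1/22550) = 2963/1025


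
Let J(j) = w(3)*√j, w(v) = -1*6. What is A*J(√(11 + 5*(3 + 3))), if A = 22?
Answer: -132*41^(¼) ≈ -334.02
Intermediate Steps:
w(v) = -6
J(j) = -6*√j
A*J(√(11 + 5*(3 + 3))) = 22*(-6*(11 + 5*(3 + 3))^(¼)) = 22*(-6*(11 + 5*6)^(¼)) = 22*(-6*(11 + 30)^(¼)) = 22*(-6*41^(¼)) = -132*41^(¼)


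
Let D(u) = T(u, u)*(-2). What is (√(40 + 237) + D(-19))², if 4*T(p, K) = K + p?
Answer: (19 + √277)² ≈ 1270.4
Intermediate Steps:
T(p, K) = K/4 + p/4 (T(p, K) = (K + p)/4 = K/4 + p/4)
D(u) = -u (D(u) = (u/4 + u/4)*(-2) = (u/2)*(-2) = -u)
(√(40 + 237) + D(-19))² = (√(40 + 237) - 1*(-19))² = (√277 + 19)² = (19 + √277)²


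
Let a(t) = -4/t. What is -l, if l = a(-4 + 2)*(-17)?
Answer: 34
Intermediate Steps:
l = -34 (l = -4/(-4 + 2)*(-17) = -4/(-2)*(-17) = -4*(-½)*(-17) = 2*(-17) = -34)
-l = -1*(-34) = 34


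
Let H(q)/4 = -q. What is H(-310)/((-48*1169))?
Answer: -155/7014 ≈ -0.022099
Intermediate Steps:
H(q) = -4*q (H(q) = 4*(-q) = -4*q)
H(-310)/((-48*1169)) = (-4*(-310))/((-48*1169)) = 1240/(-56112) = 1240*(-1/56112) = -155/7014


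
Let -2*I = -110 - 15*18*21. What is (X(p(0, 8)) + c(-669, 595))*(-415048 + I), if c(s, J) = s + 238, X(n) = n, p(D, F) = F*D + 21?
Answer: 168984780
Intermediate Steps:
p(D, F) = 21 + D*F (p(D, F) = D*F + 21 = 21 + D*F)
c(s, J) = 238 + s
I = 2890 (I = -(-110 - 15*18*21)/2 = -(-110 - 270*21)/2 = -(-110 - 5670)/2 = -½*(-5780) = 2890)
(X(p(0, 8)) + c(-669, 595))*(-415048 + I) = ((21 + 0*8) + (238 - 669))*(-415048 + 2890) = ((21 + 0) - 431)*(-412158) = (21 - 431)*(-412158) = -410*(-412158) = 168984780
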